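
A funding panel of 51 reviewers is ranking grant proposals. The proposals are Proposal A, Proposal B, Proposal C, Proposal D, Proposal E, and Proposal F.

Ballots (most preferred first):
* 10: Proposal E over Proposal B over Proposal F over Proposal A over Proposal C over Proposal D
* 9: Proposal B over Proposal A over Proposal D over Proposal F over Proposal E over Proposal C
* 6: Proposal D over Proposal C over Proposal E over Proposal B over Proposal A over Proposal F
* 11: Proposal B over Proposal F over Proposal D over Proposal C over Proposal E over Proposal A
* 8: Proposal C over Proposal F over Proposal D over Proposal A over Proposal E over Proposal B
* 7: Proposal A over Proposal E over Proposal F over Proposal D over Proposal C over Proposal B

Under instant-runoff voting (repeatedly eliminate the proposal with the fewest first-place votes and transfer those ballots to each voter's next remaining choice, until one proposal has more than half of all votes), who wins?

Round 1: Proposal A 7, Proposal B 20, Proposal C 8, Proposal D 6, Proposal E 10, Proposal F 0. Proposal F eliminated.
Round 2: Proposal A 7, Proposal B 20, Proposal C 8, Proposal D 6, Proposal E 10. Proposal D eliminated.
Round 3: Proposal A 7, Proposal B 20, Proposal C 14, Proposal E 10. Proposal A eliminated.
Round 4: Proposal B 20, Proposal C 14, Proposal E 17. Proposal C eliminated.
Round 5: Proposal B 20, Proposal E 31. Proposal E has a majority (≥26).

Proposal E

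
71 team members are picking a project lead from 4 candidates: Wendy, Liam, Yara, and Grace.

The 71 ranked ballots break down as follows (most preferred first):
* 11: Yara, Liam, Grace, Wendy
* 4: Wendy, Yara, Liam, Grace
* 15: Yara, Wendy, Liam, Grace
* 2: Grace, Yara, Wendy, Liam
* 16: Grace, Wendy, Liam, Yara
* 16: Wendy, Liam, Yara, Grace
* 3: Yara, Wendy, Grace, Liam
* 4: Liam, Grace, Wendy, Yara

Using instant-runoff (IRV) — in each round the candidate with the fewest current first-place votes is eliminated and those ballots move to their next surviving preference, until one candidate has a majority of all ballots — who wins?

Yara

Round 1: Wendy 20, Liam 4, Yara 29, Grace 18. Liam eliminated.
Round 2: Wendy 20, Yara 29, Grace 22. Wendy eliminated.
Round 3: Yara 49, Grace 22. Yara has a majority (≥36).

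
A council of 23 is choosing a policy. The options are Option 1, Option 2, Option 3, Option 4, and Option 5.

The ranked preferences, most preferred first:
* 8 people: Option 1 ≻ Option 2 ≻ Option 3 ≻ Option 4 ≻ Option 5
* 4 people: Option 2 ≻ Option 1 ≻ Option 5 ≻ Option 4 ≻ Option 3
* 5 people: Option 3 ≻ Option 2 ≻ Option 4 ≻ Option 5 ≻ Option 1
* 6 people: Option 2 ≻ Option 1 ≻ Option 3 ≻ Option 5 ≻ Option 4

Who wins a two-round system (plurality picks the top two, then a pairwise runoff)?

Round 1 first-place votes: Option 1 8, Option 2 10, Option 3 5, Option 4 0, Option 5 0. Option 2 and Option 1 advance.
Runoff: Option 2 is ranked above Option 1 on 15 ballots, Option 1 above Option 2 on 8.

Option 2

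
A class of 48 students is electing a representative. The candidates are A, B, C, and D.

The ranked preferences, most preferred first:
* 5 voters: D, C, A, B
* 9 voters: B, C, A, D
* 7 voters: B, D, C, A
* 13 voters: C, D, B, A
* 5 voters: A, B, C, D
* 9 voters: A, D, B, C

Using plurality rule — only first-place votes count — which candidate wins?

B

First-place votes: A 14, B 16, C 13, D 5.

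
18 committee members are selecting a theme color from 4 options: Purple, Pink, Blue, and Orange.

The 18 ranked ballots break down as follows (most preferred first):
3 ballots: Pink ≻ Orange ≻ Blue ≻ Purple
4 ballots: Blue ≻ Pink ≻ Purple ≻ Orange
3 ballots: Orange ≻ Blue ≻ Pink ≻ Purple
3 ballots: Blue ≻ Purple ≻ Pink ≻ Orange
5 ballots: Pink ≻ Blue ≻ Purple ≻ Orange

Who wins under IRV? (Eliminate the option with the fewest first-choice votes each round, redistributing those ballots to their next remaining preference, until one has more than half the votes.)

Blue

Round 1: Purple 0, Pink 8, Blue 7, Orange 3. Purple eliminated.
Round 2: Pink 8, Blue 7, Orange 3. Orange eliminated.
Round 3: Pink 8, Blue 10. Blue has a majority (≥10).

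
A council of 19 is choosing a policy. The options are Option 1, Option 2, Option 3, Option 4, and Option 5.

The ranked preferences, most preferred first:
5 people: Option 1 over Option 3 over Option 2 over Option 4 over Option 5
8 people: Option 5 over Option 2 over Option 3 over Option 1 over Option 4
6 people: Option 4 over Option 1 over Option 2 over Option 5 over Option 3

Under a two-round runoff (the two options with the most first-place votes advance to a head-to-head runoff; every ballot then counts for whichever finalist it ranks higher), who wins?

Round 1 first-place votes: Option 1 5, Option 2 0, Option 3 0, Option 4 6, Option 5 8. Option 5 and Option 4 advance.
Runoff: Option 5 is ranked above Option 4 on 8 ballots, Option 4 above Option 5 on 11.

Option 4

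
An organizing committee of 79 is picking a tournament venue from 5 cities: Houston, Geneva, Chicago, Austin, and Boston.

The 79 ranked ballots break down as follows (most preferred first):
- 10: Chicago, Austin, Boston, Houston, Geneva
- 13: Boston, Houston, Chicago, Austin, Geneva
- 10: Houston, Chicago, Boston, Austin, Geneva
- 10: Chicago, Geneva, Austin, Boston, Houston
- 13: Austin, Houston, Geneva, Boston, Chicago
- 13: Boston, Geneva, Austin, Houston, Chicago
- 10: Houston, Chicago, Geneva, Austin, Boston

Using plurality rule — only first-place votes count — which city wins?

Boston

First-place votes: Houston 20, Geneva 0, Chicago 20, Austin 13, Boston 26.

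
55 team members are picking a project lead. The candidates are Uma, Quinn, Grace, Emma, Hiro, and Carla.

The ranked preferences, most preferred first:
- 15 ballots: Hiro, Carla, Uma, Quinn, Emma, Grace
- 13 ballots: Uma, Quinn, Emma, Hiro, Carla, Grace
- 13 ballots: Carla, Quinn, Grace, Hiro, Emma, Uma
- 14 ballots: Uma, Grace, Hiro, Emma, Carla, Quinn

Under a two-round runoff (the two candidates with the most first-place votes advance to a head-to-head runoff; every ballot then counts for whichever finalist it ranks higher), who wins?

Round 1 first-place votes: Uma 27, Quinn 0, Grace 0, Emma 0, Hiro 15, Carla 13. Uma and Hiro advance.
Runoff: Uma is ranked above Hiro on 27 ballots, Hiro above Uma on 28.

Hiro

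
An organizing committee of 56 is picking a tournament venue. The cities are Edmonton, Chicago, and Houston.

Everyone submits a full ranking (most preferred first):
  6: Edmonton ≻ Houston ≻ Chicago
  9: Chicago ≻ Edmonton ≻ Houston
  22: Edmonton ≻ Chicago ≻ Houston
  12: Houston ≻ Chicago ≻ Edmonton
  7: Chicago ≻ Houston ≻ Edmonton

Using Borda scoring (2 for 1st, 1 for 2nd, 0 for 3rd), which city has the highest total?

Edmonton: 6×2 + 9×1 + 22×2 + 12×0 + 7×0 = 65
Chicago: 6×0 + 9×2 + 22×1 + 12×1 + 7×2 = 66
Houston: 6×1 + 9×0 + 22×0 + 12×2 + 7×1 = 37

Chicago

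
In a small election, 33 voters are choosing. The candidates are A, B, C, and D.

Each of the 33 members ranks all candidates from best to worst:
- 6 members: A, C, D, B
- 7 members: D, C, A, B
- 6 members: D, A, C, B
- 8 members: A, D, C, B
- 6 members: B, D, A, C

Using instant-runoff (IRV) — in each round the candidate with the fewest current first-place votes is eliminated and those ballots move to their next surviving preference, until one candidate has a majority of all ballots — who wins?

D

Round 1: A 14, B 6, C 0, D 13. C eliminated.
Round 2: A 14, B 6, D 13. B eliminated.
Round 3: A 14, D 19. D has a majority (≥17).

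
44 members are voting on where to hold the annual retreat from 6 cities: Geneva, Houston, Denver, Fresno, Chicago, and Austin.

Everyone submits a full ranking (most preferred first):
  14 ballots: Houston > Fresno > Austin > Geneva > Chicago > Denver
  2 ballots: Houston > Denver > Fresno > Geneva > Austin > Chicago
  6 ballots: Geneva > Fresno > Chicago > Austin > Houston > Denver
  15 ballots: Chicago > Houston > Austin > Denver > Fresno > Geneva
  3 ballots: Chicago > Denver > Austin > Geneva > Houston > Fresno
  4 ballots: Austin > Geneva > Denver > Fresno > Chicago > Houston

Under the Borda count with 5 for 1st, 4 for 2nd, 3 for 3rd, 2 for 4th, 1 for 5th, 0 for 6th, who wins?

Geneva: 14×2 + 2×2 + 6×5 + 15×0 + 3×2 + 4×4 = 84
Houston: 14×5 + 2×5 + 6×1 + 15×4 + 3×1 + 4×0 = 149
Denver: 14×0 + 2×4 + 6×0 + 15×2 + 3×4 + 4×3 = 62
Fresno: 14×4 + 2×3 + 6×4 + 15×1 + 3×0 + 4×2 = 109
Chicago: 14×1 + 2×0 + 6×3 + 15×5 + 3×5 + 4×1 = 126
Austin: 14×3 + 2×1 + 6×2 + 15×3 + 3×3 + 4×5 = 130

Houston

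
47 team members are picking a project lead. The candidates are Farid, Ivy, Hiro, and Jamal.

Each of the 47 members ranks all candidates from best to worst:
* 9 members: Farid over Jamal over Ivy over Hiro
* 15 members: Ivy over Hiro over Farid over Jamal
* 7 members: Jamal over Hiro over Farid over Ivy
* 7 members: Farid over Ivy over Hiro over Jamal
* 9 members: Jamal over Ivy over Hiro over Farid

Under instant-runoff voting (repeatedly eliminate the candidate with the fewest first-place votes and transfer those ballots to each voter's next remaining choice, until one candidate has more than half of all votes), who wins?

Round 1: Farid 16, Ivy 15, Hiro 0, Jamal 16. Hiro eliminated.
Round 2: Farid 16, Ivy 15, Jamal 16. Ivy eliminated.
Round 3: Farid 31, Jamal 16. Farid has a majority (≥24).

Farid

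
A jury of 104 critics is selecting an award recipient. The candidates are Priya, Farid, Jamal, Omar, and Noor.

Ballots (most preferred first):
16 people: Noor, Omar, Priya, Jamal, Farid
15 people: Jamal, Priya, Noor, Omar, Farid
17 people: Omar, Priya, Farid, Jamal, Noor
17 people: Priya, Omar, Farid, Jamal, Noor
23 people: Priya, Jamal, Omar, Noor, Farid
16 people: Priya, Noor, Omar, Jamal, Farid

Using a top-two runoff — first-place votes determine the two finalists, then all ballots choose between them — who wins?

Priya

Round 1 first-place votes: Priya 56, Farid 0, Jamal 15, Omar 17, Noor 16. Priya and Omar advance.
Runoff: Priya is ranked above Omar on 71 ballots, Omar above Priya on 33.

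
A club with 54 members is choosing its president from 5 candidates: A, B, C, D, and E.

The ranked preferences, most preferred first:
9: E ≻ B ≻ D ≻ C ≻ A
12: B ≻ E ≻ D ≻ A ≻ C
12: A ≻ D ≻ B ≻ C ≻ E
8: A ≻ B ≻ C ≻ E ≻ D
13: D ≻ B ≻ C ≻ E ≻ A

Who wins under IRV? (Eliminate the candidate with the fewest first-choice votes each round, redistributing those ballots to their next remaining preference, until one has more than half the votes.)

Round 1: A 20, B 12, C 0, D 13, E 9. C eliminated.
Round 2: A 20, B 12, D 13, E 9. E eliminated.
Round 3: A 20, B 21, D 13. D eliminated.
Round 4: A 20, B 34. B has a majority (≥28).

B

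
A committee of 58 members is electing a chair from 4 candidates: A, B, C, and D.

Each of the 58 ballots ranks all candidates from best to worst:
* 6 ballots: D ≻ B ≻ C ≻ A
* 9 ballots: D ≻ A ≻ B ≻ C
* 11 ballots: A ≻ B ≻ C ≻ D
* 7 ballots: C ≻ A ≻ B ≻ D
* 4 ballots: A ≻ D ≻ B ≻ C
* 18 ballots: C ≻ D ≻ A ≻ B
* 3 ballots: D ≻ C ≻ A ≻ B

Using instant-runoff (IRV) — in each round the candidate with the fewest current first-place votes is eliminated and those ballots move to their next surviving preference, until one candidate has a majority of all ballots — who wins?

C

Round 1: A 15, B 0, C 25, D 18. B eliminated.
Round 2: A 15, C 25, D 18. A eliminated.
Round 3: C 36, D 22. C has a majority (≥30).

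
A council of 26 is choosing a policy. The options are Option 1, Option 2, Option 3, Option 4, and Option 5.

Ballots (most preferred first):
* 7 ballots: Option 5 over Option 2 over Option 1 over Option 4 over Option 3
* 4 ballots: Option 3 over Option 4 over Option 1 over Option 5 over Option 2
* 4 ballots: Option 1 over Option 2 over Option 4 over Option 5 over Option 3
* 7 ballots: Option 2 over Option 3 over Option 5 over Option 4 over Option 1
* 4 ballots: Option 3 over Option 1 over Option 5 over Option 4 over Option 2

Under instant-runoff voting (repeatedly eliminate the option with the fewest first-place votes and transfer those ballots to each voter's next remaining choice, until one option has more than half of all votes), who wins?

Round 1: Option 1 4, Option 2 7, Option 3 8, Option 4 0, Option 5 7. Option 4 eliminated.
Round 2: Option 1 4, Option 2 7, Option 3 8, Option 5 7. Option 1 eliminated.
Round 3: Option 2 11, Option 3 8, Option 5 7. Option 5 eliminated.
Round 4: Option 2 18, Option 3 8. Option 2 has a majority (≥14).

Option 2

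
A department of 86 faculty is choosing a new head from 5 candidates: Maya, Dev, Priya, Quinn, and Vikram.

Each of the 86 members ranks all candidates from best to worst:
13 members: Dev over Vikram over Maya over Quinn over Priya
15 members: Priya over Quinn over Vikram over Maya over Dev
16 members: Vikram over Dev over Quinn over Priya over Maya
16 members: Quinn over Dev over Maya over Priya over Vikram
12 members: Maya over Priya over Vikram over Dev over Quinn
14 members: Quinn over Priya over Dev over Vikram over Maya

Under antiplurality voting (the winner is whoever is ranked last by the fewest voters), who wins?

Quinn

Last-place votes: Maya 30, Dev 15, Priya 13, Quinn 12, Vikram 16.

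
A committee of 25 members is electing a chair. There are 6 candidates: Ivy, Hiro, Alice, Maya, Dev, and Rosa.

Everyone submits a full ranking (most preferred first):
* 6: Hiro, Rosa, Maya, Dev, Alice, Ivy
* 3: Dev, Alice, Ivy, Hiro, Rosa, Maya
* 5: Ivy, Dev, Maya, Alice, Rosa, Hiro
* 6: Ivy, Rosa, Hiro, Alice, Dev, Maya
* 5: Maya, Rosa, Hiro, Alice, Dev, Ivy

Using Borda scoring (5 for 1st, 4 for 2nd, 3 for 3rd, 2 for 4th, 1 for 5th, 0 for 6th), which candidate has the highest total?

Rosa

Ivy: 6×0 + 3×3 + 5×5 + 6×5 + 5×0 = 64
Hiro: 6×5 + 3×2 + 5×0 + 6×3 + 5×3 = 69
Alice: 6×1 + 3×4 + 5×2 + 6×2 + 5×2 = 50
Maya: 6×3 + 3×0 + 5×3 + 6×0 + 5×5 = 58
Dev: 6×2 + 3×5 + 5×4 + 6×1 + 5×1 = 58
Rosa: 6×4 + 3×1 + 5×1 + 6×4 + 5×4 = 76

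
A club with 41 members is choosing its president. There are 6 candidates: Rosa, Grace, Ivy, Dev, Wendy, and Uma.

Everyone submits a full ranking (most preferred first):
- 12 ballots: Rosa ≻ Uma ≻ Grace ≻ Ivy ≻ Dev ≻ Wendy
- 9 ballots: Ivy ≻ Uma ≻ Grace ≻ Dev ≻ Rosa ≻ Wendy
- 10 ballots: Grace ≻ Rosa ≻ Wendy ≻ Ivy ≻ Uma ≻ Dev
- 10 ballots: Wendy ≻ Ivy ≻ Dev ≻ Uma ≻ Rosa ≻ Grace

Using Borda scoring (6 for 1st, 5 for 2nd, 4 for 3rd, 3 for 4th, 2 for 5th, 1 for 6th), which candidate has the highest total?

Ivy

Rosa: 12×6 + 9×2 + 10×5 + 10×2 = 160
Grace: 12×4 + 9×4 + 10×6 + 10×1 = 154
Ivy: 12×3 + 9×6 + 10×3 + 10×5 = 170
Dev: 12×2 + 9×3 + 10×1 + 10×4 = 101
Wendy: 12×1 + 9×1 + 10×4 + 10×6 = 121
Uma: 12×5 + 9×5 + 10×2 + 10×3 = 155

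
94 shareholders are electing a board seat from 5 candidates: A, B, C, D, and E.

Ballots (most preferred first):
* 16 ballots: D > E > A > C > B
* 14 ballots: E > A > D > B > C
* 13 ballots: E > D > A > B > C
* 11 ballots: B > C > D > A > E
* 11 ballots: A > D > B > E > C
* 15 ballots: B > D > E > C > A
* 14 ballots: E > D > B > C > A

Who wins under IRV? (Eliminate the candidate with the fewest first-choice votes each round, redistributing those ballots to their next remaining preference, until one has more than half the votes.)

Round 1: A 11, B 26, C 0, D 16, E 41. C eliminated.
Round 2: A 11, B 26, D 16, E 41. A eliminated.
Round 3: B 26, D 27, E 41. B eliminated.
Round 4: D 53, E 41. D has a majority (≥48).

D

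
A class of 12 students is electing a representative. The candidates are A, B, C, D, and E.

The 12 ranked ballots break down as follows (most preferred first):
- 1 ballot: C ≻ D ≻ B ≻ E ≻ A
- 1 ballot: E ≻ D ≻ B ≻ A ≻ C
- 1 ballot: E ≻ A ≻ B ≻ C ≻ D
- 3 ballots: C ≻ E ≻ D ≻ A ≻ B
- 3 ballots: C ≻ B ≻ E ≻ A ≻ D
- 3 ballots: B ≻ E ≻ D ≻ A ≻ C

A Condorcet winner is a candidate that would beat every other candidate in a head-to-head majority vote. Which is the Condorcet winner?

C

C vs A: 7–5
C vs B: 7–5
C vs D: 8–4
C vs E: 7–5
C beats every other candidate.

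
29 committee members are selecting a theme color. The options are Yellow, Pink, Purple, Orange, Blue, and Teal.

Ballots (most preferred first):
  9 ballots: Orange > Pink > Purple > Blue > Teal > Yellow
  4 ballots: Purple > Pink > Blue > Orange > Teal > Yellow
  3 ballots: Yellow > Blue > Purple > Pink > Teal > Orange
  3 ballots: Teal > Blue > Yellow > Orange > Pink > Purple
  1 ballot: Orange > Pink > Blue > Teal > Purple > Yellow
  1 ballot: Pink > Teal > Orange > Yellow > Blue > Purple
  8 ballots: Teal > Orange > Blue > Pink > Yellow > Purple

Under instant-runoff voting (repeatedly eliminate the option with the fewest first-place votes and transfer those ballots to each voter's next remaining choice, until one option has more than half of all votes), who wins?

Teal

Round 1: Yellow 3, Pink 1, Purple 4, Orange 10, Blue 0, Teal 11. Blue eliminated.
Round 2: Yellow 3, Pink 1, Purple 4, Orange 10, Teal 11. Pink eliminated.
Round 3: Yellow 3, Purple 4, Orange 10, Teal 12. Yellow eliminated.
Round 4: Purple 7, Orange 10, Teal 12. Purple eliminated.
Round 5: Orange 14, Teal 15. Teal has a majority (≥15).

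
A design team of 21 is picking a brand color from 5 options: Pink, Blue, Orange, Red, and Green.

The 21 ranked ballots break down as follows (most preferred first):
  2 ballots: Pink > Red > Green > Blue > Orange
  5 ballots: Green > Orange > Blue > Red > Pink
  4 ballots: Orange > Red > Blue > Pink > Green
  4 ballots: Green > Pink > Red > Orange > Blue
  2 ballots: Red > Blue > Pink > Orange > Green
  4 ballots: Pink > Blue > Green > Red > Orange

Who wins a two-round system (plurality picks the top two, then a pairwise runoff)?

Round 1 first-place votes: Pink 6, Blue 0, Orange 4, Red 2, Green 9. Green and Pink advance.
Runoff: Green is ranked above Pink on 9 ballots, Pink above Green on 12.

Pink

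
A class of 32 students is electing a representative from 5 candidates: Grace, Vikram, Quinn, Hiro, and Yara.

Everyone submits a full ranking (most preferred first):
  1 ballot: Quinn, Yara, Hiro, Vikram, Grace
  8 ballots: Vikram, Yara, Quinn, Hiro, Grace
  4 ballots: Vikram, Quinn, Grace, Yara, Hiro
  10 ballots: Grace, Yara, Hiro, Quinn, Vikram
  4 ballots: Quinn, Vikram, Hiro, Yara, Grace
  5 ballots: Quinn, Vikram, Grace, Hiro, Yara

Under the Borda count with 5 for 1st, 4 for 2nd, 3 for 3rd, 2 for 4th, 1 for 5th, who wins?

Grace: 1×1 + 8×1 + 4×3 + 10×5 + 4×1 + 5×3 = 90
Vikram: 1×2 + 8×5 + 4×5 + 10×1 + 4×4 + 5×4 = 108
Quinn: 1×5 + 8×3 + 4×4 + 10×2 + 4×5 + 5×5 = 110
Hiro: 1×3 + 8×2 + 4×1 + 10×3 + 4×3 + 5×2 = 75
Yara: 1×4 + 8×4 + 4×2 + 10×4 + 4×2 + 5×1 = 97

Quinn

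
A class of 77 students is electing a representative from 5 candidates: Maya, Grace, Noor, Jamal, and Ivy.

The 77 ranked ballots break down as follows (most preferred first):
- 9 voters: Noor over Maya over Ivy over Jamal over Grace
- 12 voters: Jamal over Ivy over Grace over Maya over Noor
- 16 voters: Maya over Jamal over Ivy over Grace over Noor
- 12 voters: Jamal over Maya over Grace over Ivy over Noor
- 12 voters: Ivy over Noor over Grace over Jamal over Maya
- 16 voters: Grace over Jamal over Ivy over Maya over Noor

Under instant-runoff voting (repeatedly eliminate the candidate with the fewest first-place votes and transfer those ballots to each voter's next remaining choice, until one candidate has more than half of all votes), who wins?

Round 1: Maya 16, Grace 16, Noor 9, Jamal 24, Ivy 12. Noor eliminated.
Round 2: Maya 25, Grace 16, Jamal 24, Ivy 12. Ivy eliminated.
Round 3: Maya 25, Grace 28, Jamal 24. Jamal eliminated.
Round 4: Maya 37, Grace 40. Grace has a majority (≥39).

Grace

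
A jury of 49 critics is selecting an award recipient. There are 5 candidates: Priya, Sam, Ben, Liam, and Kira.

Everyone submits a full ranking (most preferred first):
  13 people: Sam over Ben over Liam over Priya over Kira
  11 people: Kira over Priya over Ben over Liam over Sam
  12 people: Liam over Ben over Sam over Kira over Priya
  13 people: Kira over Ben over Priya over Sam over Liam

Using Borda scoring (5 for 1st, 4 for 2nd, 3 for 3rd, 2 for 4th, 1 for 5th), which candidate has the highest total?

Ben

Priya: 13×2 + 11×4 + 12×1 + 13×3 = 121
Sam: 13×5 + 11×1 + 12×3 + 13×2 = 138
Ben: 13×4 + 11×3 + 12×4 + 13×4 = 185
Liam: 13×3 + 11×2 + 12×5 + 13×1 = 134
Kira: 13×1 + 11×5 + 12×2 + 13×5 = 157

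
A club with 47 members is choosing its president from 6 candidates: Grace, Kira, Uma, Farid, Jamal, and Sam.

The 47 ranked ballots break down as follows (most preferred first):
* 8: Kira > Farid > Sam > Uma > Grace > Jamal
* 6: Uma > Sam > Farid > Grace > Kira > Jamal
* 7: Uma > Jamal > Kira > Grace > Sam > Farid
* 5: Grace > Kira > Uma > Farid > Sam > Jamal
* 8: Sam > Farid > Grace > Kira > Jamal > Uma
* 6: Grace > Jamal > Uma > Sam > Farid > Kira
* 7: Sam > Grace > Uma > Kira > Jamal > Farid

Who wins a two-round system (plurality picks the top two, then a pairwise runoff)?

Uma

Round 1 first-place votes: Grace 11, Kira 8, Uma 13, Farid 0, Jamal 0, Sam 15. Sam and Uma advance.
Runoff: Sam is ranked above Uma on 23 ballots, Uma above Sam on 24.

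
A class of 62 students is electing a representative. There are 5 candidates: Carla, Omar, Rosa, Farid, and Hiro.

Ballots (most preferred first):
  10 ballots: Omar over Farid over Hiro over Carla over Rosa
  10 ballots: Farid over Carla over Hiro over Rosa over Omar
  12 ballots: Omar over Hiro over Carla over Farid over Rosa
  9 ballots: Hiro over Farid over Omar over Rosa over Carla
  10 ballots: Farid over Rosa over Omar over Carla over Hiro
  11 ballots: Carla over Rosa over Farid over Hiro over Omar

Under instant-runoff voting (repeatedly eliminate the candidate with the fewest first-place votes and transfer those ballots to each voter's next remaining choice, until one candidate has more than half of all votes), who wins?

Round 1: Carla 11, Omar 22, Rosa 0, Farid 20, Hiro 9. Rosa eliminated.
Round 2: Carla 11, Omar 22, Farid 20, Hiro 9. Hiro eliminated.
Round 3: Carla 11, Omar 22, Farid 29. Carla eliminated.
Round 4: Omar 22, Farid 40. Farid has a majority (≥32).

Farid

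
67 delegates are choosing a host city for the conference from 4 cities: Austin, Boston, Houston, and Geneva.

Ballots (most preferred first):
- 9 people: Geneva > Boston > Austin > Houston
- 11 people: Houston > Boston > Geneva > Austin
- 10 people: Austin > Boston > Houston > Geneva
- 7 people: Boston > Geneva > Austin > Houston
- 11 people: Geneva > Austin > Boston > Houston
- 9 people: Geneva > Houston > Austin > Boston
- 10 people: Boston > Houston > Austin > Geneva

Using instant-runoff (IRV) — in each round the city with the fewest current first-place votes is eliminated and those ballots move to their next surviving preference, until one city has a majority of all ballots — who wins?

Round 1: Austin 10, Boston 17, Houston 11, Geneva 29. Austin eliminated.
Round 2: Boston 27, Houston 11, Geneva 29. Houston eliminated.
Round 3: Boston 38, Geneva 29. Boston has a majority (≥34).

Boston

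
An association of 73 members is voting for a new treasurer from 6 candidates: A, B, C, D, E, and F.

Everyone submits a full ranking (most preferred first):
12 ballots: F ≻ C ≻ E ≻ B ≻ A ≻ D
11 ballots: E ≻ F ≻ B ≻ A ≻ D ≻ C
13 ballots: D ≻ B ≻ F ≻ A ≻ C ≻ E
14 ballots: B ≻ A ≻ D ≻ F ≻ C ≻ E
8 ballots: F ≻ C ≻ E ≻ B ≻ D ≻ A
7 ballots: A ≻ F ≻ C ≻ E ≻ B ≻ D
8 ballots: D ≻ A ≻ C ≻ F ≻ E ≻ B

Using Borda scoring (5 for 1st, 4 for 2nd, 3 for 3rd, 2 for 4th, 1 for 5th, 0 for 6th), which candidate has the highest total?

F

A: 12×1 + 11×2 + 13×2 + 14×4 + 8×0 + 7×5 + 8×4 = 183
B: 12×2 + 11×3 + 13×4 + 14×5 + 8×2 + 7×1 + 8×0 = 202
C: 12×4 + 11×0 + 13×1 + 14×1 + 8×4 + 7×3 + 8×3 = 152
D: 12×0 + 11×1 + 13×5 + 14×3 + 8×1 + 7×0 + 8×5 = 166
E: 12×3 + 11×5 + 13×0 + 14×0 + 8×3 + 7×2 + 8×1 = 137
F: 12×5 + 11×4 + 13×3 + 14×2 + 8×5 + 7×4 + 8×2 = 255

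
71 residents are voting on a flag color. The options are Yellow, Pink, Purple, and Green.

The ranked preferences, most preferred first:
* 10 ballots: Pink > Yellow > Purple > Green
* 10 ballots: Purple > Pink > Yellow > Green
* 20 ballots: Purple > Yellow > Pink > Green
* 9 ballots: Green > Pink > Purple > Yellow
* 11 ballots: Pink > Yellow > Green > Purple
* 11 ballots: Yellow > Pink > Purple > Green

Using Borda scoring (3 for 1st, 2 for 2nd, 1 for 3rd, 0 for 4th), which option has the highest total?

Pink

Yellow: 10×2 + 10×1 + 20×2 + 9×0 + 11×2 + 11×3 = 125
Pink: 10×3 + 10×2 + 20×1 + 9×2 + 11×3 + 11×2 = 143
Purple: 10×1 + 10×3 + 20×3 + 9×1 + 11×0 + 11×1 = 120
Green: 10×0 + 10×0 + 20×0 + 9×3 + 11×1 + 11×0 = 38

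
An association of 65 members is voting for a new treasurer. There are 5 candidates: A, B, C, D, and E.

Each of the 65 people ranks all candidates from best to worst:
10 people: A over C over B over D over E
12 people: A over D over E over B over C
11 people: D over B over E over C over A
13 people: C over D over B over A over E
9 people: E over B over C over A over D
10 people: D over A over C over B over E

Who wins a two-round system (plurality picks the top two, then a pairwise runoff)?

Round 1 first-place votes: A 22, B 0, C 13, D 21, E 9. A and D advance.
Runoff: A is ranked above D on 31 ballots, D above A on 34.

D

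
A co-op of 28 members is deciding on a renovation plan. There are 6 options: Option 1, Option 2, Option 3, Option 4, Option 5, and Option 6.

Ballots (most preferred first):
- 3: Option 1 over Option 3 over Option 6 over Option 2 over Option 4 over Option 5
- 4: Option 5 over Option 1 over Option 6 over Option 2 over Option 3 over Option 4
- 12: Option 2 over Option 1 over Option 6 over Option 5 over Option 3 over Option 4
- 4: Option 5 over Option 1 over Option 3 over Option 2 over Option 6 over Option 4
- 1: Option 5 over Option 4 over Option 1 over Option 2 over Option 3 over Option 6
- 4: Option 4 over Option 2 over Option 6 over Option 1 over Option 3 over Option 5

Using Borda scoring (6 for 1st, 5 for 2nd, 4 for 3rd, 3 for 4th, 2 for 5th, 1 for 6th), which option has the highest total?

Option 1: 3×6 + 4×5 + 12×5 + 4×5 + 1×4 + 4×3 = 134
Option 2: 3×3 + 4×3 + 12×6 + 4×3 + 1×3 + 4×5 = 128
Option 3: 3×5 + 4×2 + 12×2 + 4×4 + 1×2 + 4×2 = 73
Option 4: 3×2 + 4×1 + 12×1 + 4×1 + 1×5 + 4×6 = 55
Option 5: 3×1 + 4×6 + 12×3 + 4×6 + 1×6 + 4×1 = 97
Option 6: 3×4 + 4×4 + 12×4 + 4×2 + 1×1 + 4×4 = 101

Option 1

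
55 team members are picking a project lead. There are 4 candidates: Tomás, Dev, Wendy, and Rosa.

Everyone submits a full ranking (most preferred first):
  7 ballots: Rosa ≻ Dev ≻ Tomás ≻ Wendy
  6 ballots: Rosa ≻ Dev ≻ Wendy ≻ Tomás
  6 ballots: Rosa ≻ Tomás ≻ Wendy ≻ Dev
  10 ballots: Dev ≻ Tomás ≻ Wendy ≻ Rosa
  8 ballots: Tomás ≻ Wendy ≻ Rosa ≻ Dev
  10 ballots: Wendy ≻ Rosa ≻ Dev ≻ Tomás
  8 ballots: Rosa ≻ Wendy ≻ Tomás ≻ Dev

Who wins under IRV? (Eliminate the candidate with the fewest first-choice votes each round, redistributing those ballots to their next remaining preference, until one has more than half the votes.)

Wendy

Round 1: Tomás 8, Dev 10, Wendy 10, Rosa 27. Tomás eliminated.
Round 2: Dev 10, Wendy 18, Rosa 27. Dev eliminated.
Round 3: Wendy 28, Rosa 27. Wendy has a majority (≥28).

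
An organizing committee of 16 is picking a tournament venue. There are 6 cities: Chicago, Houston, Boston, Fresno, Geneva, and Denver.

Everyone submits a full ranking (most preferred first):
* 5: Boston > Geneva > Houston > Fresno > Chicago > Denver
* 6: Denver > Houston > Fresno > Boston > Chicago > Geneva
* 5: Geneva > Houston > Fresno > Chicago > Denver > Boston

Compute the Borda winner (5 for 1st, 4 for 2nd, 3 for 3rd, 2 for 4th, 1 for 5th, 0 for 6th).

Houston

Chicago: 5×1 + 6×1 + 5×2 = 21
Houston: 5×3 + 6×4 + 5×4 = 59
Boston: 5×5 + 6×2 + 5×0 = 37
Fresno: 5×2 + 6×3 + 5×3 = 43
Geneva: 5×4 + 6×0 + 5×5 = 45
Denver: 5×0 + 6×5 + 5×1 = 35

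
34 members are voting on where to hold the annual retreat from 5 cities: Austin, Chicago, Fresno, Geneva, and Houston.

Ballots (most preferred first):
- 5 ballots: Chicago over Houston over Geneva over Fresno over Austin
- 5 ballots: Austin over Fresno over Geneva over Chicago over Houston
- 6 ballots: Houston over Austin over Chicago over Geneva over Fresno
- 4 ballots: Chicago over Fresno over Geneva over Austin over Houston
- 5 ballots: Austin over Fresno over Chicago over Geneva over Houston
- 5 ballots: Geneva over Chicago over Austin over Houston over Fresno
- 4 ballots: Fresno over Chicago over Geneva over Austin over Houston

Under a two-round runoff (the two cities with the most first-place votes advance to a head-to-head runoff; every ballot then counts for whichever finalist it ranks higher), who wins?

Chicago

Round 1 first-place votes: Austin 10, Chicago 9, Fresno 4, Geneva 5, Houston 6. Austin and Chicago advance.
Runoff: Austin is ranked above Chicago on 16 ballots, Chicago above Austin on 18.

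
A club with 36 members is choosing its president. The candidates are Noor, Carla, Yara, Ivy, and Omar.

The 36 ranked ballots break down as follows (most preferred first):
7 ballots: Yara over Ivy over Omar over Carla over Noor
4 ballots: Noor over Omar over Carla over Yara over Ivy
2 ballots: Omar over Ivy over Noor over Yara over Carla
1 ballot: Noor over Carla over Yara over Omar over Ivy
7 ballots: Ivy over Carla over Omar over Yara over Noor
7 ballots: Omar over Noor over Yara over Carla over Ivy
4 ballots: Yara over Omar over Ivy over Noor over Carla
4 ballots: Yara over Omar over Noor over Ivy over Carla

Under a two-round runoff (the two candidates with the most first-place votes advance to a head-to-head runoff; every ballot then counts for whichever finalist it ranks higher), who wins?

Omar

Round 1 first-place votes: Noor 5, Carla 0, Yara 15, Ivy 7, Omar 9. Yara and Omar advance.
Runoff: Yara is ranked above Omar on 16 ballots, Omar above Yara on 20.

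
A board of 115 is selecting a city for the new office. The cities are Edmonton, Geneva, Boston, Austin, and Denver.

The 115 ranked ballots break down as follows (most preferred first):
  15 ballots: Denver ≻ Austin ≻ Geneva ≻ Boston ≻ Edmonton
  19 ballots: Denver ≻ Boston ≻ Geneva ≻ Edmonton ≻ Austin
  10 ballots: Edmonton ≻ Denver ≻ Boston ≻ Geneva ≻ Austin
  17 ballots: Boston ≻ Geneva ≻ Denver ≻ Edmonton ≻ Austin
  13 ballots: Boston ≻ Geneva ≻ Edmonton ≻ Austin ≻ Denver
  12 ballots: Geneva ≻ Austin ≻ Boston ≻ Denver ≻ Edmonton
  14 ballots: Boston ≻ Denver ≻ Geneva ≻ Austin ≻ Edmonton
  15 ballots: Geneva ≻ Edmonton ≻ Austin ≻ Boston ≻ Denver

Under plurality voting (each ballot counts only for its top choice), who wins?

Boston

First-place votes: Edmonton 10, Geneva 27, Boston 44, Austin 0, Denver 34.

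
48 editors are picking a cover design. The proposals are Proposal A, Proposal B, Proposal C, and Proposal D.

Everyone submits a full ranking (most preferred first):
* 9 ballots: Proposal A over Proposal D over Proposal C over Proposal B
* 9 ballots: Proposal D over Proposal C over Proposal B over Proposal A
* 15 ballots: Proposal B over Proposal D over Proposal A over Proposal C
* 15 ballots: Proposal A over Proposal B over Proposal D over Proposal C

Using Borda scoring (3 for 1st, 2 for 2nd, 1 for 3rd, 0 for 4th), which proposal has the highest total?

Proposal A: 9×3 + 9×0 + 15×1 + 15×3 = 87
Proposal B: 9×0 + 9×1 + 15×3 + 15×2 = 84
Proposal C: 9×1 + 9×2 + 15×0 + 15×0 = 27
Proposal D: 9×2 + 9×3 + 15×2 + 15×1 = 90

Proposal D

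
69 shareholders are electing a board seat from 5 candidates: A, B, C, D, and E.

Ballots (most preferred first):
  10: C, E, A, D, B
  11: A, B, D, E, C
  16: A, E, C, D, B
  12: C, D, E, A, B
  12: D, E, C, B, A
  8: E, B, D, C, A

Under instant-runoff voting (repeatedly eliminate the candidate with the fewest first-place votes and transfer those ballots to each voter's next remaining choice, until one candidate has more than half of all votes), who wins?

C

Round 1: A 27, B 0, C 22, D 12, E 8. B eliminated.
Round 2: A 27, C 22, D 12, E 8. E eliminated.
Round 3: A 27, C 22, D 20. D eliminated.
Round 4: A 27, C 42. C has a majority (≥35).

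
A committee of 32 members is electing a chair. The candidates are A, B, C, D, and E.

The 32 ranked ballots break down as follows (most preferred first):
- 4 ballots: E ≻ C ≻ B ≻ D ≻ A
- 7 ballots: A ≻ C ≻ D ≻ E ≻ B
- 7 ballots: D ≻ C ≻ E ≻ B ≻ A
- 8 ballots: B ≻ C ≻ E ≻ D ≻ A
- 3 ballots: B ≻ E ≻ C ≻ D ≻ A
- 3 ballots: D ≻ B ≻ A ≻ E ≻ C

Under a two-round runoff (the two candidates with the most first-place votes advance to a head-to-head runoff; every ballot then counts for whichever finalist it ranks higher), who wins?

Round 1 first-place votes: A 7, B 11, C 0, D 10, E 4. B and D advance.
Runoff: B is ranked above D on 15 ballots, D above B on 17.

D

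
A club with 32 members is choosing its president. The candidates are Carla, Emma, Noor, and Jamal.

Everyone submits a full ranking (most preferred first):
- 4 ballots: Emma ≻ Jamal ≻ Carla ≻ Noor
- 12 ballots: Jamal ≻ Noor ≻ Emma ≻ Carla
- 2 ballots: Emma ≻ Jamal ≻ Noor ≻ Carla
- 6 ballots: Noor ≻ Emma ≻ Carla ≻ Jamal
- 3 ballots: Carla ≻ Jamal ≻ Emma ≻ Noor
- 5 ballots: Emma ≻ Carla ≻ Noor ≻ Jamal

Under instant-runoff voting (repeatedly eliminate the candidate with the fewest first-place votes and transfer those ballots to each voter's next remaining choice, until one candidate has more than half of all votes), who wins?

Emma

Round 1: Carla 3, Emma 11, Noor 6, Jamal 12. Carla eliminated.
Round 2: Emma 11, Noor 6, Jamal 15. Noor eliminated.
Round 3: Emma 17, Jamal 15. Emma has a majority (≥17).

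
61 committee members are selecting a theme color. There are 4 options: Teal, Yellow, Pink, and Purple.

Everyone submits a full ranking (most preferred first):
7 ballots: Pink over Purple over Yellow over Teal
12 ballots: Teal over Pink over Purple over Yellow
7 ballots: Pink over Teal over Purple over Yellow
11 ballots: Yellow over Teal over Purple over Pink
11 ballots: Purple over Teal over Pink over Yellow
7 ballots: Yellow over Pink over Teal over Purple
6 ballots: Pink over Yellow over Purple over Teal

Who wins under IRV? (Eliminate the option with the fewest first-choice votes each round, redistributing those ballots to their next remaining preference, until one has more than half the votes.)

Round 1: Teal 12, Yellow 18, Pink 20, Purple 11. Purple eliminated.
Round 2: Teal 23, Yellow 18, Pink 20. Yellow eliminated.
Round 3: Teal 34, Pink 27. Teal has a majority (≥31).

Teal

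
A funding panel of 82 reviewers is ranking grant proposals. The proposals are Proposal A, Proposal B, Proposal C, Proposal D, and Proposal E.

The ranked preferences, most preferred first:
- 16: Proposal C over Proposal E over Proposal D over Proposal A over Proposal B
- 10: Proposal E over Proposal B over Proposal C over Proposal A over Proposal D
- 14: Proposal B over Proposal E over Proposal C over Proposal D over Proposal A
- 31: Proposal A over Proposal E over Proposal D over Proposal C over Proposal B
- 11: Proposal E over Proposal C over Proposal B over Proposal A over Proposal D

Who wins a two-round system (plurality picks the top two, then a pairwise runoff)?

Proposal E

Round 1 first-place votes: Proposal A 31, Proposal B 14, Proposal C 16, Proposal D 0, Proposal E 21. Proposal A and Proposal E advance.
Runoff: Proposal A is ranked above Proposal E on 31 ballots, Proposal E above Proposal A on 51.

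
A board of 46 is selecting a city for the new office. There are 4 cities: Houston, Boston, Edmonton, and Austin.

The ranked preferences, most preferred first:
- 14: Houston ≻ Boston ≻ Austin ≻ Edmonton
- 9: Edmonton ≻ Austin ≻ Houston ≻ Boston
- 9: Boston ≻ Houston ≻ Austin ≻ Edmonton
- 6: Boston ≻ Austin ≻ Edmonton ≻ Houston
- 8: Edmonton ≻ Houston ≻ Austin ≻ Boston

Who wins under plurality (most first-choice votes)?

First-place votes: Houston 14, Boston 15, Edmonton 17, Austin 0.

Edmonton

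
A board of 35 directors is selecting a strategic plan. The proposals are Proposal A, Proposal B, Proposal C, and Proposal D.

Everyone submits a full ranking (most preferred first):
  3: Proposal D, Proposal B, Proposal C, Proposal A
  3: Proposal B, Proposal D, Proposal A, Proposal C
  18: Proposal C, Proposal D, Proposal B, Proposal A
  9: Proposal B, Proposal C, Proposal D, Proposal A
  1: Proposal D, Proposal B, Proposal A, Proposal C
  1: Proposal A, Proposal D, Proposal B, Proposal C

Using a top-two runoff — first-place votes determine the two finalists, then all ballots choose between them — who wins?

Round 1 first-place votes: Proposal A 1, Proposal B 12, Proposal C 18, Proposal D 4. Proposal C and Proposal B advance.
Runoff: Proposal C is ranked above Proposal B on 18 ballots, Proposal B above Proposal C on 17.

Proposal C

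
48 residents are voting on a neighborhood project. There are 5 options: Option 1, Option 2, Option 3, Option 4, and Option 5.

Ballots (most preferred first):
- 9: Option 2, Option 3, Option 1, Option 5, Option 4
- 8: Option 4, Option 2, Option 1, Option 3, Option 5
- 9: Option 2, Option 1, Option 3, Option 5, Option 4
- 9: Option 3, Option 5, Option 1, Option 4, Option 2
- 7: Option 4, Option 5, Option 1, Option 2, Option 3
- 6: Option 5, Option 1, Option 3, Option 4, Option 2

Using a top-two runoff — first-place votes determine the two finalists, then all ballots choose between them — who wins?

Round 1 first-place votes: Option 1 0, Option 2 18, Option 3 9, Option 4 15, Option 5 6. Option 2 and Option 4 advance.
Runoff: Option 2 is ranked above Option 4 on 18 ballots, Option 4 above Option 2 on 30.

Option 4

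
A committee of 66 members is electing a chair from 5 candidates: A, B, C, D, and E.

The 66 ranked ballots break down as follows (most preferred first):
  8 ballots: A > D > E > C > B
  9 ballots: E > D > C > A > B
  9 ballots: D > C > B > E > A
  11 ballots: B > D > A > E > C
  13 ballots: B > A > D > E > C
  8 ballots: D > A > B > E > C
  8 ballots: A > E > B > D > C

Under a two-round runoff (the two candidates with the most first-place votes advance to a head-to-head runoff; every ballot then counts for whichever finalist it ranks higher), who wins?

D

Round 1 first-place votes: A 16, B 24, C 0, D 17, E 9. B and D advance.
Runoff: B is ranked above D on 32 ballots, D above B on 34.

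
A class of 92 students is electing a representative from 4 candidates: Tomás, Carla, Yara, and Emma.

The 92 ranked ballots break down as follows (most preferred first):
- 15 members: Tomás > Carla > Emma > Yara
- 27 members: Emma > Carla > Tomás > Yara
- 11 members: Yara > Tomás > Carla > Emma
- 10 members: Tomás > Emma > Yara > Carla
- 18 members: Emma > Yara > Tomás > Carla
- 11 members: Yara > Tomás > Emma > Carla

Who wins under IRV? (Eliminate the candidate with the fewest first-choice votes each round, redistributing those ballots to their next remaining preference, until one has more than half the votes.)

Round 1: Tomás 25, Carla 0, Yara 22, Emma 45. Carla eliminated.
Round 2: Tomás 25, Yara 22, Emma 45. Yara eliminated.
Round 3: Tomás 47, Emma 45. Tomás has a majority (≥47).

Tomás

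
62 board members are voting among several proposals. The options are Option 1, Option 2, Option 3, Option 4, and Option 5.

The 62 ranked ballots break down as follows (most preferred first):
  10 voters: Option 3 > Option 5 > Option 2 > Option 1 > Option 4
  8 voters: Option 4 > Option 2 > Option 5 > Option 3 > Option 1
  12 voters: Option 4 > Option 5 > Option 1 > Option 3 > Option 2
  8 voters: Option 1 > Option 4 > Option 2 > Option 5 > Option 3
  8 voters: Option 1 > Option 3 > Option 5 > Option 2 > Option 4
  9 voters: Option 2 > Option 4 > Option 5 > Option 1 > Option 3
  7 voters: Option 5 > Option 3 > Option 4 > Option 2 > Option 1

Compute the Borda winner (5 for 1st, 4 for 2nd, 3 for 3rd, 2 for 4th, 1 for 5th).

Option 1: 10×2 + 8×1 + 12×3 + 8×5 + 8×5 + 9×2 + 7×1 = 169
Option 2: 10×3 + 8×4 + 12×1 + 8×3 + 8×2 + 9×5 + 7×2 = 173
Option 3: 10×5 + 8×2 + 12×2 + 8×1 + 8×4 + 9×1 + 7×4 = 167
Option 4: 10×1 + 8×5 + 12×5 + 8×4 + 8×1 + 9×4 + 7×3 = 207
Option 5: 10×4 + 8×3 + 12×4 + 8×2 + 8×3 + 9×3 + 7×5 = 214

Option 5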